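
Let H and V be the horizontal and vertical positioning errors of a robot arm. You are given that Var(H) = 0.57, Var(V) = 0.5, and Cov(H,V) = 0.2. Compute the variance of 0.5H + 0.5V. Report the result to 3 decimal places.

0.368

Var(0.5H + 0.5V) = (0.5)²·Var(H) + (0.5)²·Var(V) + 2·(0.5)·(0.5)·Cov(H,V)
= 0.25·0.57 + 0.25·0.5 + 0.5·0.2 = 0.3675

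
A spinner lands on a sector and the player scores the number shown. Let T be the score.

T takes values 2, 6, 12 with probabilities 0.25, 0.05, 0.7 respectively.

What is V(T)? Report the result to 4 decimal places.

E[T] = (2)(0.25) + (6)(0.05) + (12)(0.7) = 9.2
E[T²] = (2)²(0.25) + (6)²(0.05) + (12)²(0.7) = 103.6
V(T) = E[T²] − (E[T])² = 103.6 − (9.2)² = 18.96

18.9600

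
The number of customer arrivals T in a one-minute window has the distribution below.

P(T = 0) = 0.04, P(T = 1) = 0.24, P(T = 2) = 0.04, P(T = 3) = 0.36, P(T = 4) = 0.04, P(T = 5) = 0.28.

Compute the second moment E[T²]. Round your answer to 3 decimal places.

11.280

E[T²] = (0)²(0.04) + (1)²(0.24) + (2)²(0.04) + (3)²(0.36) + (4)²(0.04) + (5)²(0.28) = 11.28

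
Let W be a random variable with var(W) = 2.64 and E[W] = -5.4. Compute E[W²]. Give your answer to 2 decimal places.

31.80

E[W²] = var(W) + (E[W])² = 2.64 + (-5.4)² = 31.8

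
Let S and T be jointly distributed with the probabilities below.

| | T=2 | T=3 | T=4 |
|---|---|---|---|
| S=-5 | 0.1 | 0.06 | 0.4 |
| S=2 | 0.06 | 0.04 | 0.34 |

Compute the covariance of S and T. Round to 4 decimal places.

E[S] = -1.92,  E[T] = 3.58
E[ST] = -6.7
Cov(S,T) = E[ST] − E[S]E[T] = -6.7 − (-1.92)(3.58) = 0.1736

0.1736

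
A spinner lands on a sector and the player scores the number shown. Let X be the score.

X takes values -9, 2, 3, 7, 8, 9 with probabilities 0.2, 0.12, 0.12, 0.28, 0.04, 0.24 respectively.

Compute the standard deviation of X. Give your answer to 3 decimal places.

E[X] = (-9)(0.2) + (2)(0.12) + (3)(0.12) + (7)(0.28) + (8)(0.04) + (9)(0.24) = 3.24
E[X²] = (-9)²(0.2) + (2)²(0.12) + (3)²(0.12) + (7)²(0.28) + (8)²(0.04) + (9)²(0.24) = 53.48
Var(X) = E[X²] − (E[X])² = 53.48 − (3.24)² = 42.9824
SD(X) = √42.9824 ≈ 6.556

6.556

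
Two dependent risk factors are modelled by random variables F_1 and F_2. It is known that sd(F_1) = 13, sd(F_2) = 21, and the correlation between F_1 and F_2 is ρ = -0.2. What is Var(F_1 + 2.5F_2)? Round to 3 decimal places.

Var(F_1) = (13)² = 169;  Var(F_2) = (21)² = 441
Cov(F_1,F_2) = ρ·sd(F_1)·sd(F_2) = -0.2·13·21 = -54.6
Var(F_1 + 2.5F_2) = (1)²·Var(F_1) + (2.5)²·Var(F_2) + 2·(1)·(2.5)·Cov(F_1,F_2)
= 1·169 + 6.25·441 + 5·-54.6 = 2652.25

2652.250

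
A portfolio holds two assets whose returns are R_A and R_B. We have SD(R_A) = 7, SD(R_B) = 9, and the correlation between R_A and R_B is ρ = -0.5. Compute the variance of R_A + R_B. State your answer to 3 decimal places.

67.000

Var(R_A) = (7)² = 49;  Var(R_B) = (9)² = 81
Cov(R_A,R_B) = ρ·SD(R_A)·SD(R_B) = -0.5·7·9 = -31.5
Var(R_A + R_B) = (1)²·Var(R_A) + (1)²·Var(R_B) + 2·(1)·(1)·Cov(R_A,R_B)
= 1·49 + 1·81 + 2·-31.5 = 67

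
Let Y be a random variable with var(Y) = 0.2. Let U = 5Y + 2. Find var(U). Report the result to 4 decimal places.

5.0000

var(5Y + 2) = (5)²·var(Y) = 25·0.2 = 5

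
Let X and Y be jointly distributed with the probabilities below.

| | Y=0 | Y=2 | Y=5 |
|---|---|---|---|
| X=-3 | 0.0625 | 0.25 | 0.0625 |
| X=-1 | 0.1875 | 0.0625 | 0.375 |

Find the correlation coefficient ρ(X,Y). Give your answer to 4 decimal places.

0.2419

E[X] = -1.75,  E[Y] = 2.8125
E[XY] = -4.4375
Cov(X,Y) = E[XY] − E[X]E[Y] = -4.4375 − (-1.75)(2.8125) = 0.484375
V(X) = 0.9375,  V(Y) = 4.27734375
ρ = 0.484375 / √(0.9375·4.27734375) ≈ 0.2419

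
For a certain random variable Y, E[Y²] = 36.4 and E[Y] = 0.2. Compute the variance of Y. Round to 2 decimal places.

V(Y) = 36.4 − (0.2)² = 36.36

36.36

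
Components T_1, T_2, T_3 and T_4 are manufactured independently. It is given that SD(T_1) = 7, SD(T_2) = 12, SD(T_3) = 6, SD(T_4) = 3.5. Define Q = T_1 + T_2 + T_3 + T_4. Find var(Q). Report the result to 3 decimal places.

241.250

var(T_1) = 49, var(T_2) = 144, var(T_3) = 36, var(T_4) = 12.25
By independence, var(Q) = (1)²var(T_1) + (1)²var(T_2) + (1)²var(T_3) + (1)²var(T_4)
= (1)²·49 + (1)²·144 + (1)²·36 + (1)²·12.25 = 241.25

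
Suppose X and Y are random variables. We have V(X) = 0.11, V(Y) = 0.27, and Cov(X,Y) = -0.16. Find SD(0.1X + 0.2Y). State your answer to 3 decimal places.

V(0.1X + 0.2Y) = (0.1)²·V(X) + (0.2)²·V(Y) + 2·(0.1)·(0.2)·Cov(X,Y)
= 0.01·0.11 + 0.04·0.27 + 0.04·-0.16 = 0.0055
SD(0.1X + 0.2Y) = √0.0055 ≈ 0.074

0.074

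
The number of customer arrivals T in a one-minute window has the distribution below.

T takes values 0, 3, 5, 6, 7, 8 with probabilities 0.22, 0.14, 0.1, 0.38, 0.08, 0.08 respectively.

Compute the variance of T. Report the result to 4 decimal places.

7.1200

E[T] = (0)(0.22) + (3)(0.14) + (5)(0.1) + (6)(0.38) + (7)(0.08) + (8)(0.08) = 4.4
E[T²] = (0)²(0.22) + (3)²(0.14) + (5)²(0.1) + (6)²(0.38) + (7)²(0.08) + (8)²(0.08) = 26.48
V(T) = E[T²] − (E[T])² = 26.48 − (4.4)² = 7.12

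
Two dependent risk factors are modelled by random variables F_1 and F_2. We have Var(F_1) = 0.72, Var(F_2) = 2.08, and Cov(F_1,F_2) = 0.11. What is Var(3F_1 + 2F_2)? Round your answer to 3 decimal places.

16.120

Var(3F_1 + 2F_2) = (3)²·Var(F_1) + (2)²·Var(F_2) + 2·(3)·(2)·Cov(F_1,F_2)
= 9·0.72 + 4·2.08 + 12·0.11 = 16.12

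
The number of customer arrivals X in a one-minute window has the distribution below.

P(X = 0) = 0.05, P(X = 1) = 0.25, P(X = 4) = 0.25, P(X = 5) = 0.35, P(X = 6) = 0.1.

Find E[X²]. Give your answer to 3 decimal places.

16.600

E[X²] = (0)²(0.05) + (1)²(0.25) + (4)²(0.25) + (5)²(0.35) + (6)²(0.1) = 16.6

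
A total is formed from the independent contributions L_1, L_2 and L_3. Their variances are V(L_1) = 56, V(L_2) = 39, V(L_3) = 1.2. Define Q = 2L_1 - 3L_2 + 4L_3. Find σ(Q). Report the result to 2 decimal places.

By independence, V(Q) = (2)²V(L_1) + (-3)²V(L_2) + (4)²V(L_3)
= (2)²·56 + (-3)²·39 + (4)²·1.2 = 594.2
σ(Q) = √594.2 ≈ 24.38

24.38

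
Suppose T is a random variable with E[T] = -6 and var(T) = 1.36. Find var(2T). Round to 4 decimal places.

var(2T) = (2)²·var(T) = 4·1.36 = 5.44

5.4400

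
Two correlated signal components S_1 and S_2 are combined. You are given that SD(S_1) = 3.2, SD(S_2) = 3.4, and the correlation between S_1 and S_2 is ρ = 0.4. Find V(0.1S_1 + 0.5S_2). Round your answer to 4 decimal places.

3.4276

V(S_1) = (3.2)² = 10.24;  V(S_2) = (3.4)² = 11.56
Cov(S_1,S_2) = ρ·SD(S_1)·SD(S_2) = 0.4·3.2·3.4 = 4.352
V(0.1S_1 + 0.5S_2) = (0.1)²·V(S_1) + (0.5)²·V(S_2) + 2·(0.1)·(0.5)·Cov(S_1,S_2)
= 0.01·10.24 + 0.25·11.56 + 0.1·4.352 = 3.4276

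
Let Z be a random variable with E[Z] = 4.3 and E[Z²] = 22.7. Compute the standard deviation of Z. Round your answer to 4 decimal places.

Var(Z) = 22.7 − (4.3)² = 4.21
SD(Z) = √4.21 ≈ 2.0518

2.0518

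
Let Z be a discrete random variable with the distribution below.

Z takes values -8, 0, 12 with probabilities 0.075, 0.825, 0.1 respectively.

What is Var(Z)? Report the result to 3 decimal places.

E[Z] = (-8)(0.075) + (0)(0.825) + (12)(0.1) = 0.6
E[Z²] = (-8)²(0.075) + (0)²(0.825) + (12)²(0.1) = 19.2
Var(Z) = E[Z²] − (E[Z])² = 19.2 − (0.6)² = 18.84

18.840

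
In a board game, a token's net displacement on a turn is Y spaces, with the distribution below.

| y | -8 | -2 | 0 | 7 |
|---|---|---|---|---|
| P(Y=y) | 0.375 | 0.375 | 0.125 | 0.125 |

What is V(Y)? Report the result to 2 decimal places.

23.36

E[Y] = (-8)(0.375) + (-2)(0.375) + (0)(0.125) + (7)(0.125) = -2.875
E[Y²] = (-8)²(0.375) + (-2)²(0.375) + (0)²(0.125) + (7)²(0.125) = 31.625
V(Y) = E[Y²] − (E[Y])² = 31.625 − (-2.875)² = 23.359375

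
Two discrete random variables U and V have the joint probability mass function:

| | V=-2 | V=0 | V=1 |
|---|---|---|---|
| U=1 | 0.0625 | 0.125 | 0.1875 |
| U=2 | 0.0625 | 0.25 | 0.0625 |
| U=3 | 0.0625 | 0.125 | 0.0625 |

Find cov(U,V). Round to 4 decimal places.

E[U] = 1.875,  E[V] = -0.0625
E[UV] = -0.25
cov(U,V) = E[UV] − E[U]E[V] = -0.25 − (1.875)(-0.0625) = -0.1328125

-0.1328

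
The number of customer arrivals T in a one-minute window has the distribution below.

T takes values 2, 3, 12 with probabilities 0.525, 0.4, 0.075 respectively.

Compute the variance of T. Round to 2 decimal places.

E[T] = (2)(0.525) + (3)(0.4) + (12)(0.075) = 3.15
E[T²] = (2)²(0.525) + (3)²(0.4) + (12)²(0.075) = 16.5
Var(T) = E[T²] − (E[T])² = 16.5 − (3.15)² = 6.5775

6.58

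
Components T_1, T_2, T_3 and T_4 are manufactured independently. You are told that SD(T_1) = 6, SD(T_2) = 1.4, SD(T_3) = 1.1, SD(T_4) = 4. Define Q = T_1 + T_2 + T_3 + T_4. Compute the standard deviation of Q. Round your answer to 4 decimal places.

7.4277

Var(T_1) = 36, Var(T_2) = 1.96, Var(T_3) = 1.21, Var(T_4) = 16
By independence, Var(Q) = (1)²Var(T_1) + (1)²Var(T_2) + (1)²Var(T_3) + (1)²Var(T_4)
= (1)²·36 + (1)²·1.96 + (1)²·1.21 + (1)²·16 = 55.17
SD(Q) = √55.17 ≈ 7.4277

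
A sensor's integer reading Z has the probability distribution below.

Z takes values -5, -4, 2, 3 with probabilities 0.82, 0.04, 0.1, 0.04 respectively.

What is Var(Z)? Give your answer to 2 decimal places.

E[Z] = (-5)(0.82) + (-4)(0.04) + (2)(0.1) + (3)(0.04) = -3.94
E[Z²] = (-5)²(0.82) + (-4)²(0.04) + (2)²(0.1) + (3)²(0.04) = 21.9
Var(Z) = E[Z²] − (E[Z])² = 21.9 − (-3.94)² = 6.3764

6.38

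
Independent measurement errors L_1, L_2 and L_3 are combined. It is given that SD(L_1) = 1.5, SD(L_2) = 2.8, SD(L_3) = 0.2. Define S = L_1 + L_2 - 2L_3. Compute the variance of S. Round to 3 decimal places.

var(L_1) = 2.25, var(L_2) = 7.84, var(L_3) = 0.04
By independence, var(S) = (1)²var(L_1) + (1)²var(L_2) + (-2)²var(L_3)
= (1)²·2.25 + (1)²·7.84 + (-2)²·0.04 = 10.25

10.250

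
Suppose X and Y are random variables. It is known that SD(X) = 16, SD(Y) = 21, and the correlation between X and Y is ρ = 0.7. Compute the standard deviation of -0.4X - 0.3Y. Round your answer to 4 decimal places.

Var(X) = (16)² = 256;  Var(Y) = (21)² = 441
cov(X,Y) = ρ·SD(X)·SD(Y) = 0.7·16·21 = 235.2
Var(-0.4X - 0.3Y) = (-0.4)²·Var(X) + (-0.3)²·Var(Y) + 2·(-0.4)·(-0.3)·cov(X,Y)
= 0.16·256 + 0.09·441 + 0.24·235.2 = 137.098
SD(-0.4X - 0.3Y) = √137.098 ≈ 11.7089

11.7089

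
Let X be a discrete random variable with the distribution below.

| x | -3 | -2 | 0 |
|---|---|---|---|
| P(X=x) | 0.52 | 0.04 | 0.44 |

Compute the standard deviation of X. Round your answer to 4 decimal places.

E[X] = (-3)(0.52) + (-2)(0.04) + (0)(0.44) = -1.64
E[X²] = (-3)²(0.52) + (-2)²(0.04) + (0)²(0.44) = 4.84
Var(X) = E[X²] − (E[X])² = 4.84 − (-1.64)² = 2.1504
σ(X) = √2.1504 ≈ 1.4664

1.4664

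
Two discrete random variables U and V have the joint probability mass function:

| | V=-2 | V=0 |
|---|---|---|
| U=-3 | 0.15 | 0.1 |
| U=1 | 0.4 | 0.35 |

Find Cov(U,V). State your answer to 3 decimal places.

E[U] = 0,  E[V] = -1.1
E[UV] = 0.1
Cov(U,V) = E[UV] − E[U]E[V] = 0.1 − (0)(-1.1) = 0.1

0.100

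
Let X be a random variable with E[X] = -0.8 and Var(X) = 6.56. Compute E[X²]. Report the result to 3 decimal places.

7.200

E[X²] = Var(X) + (E[X])² = 6.56 + (-0.8)² = 7.2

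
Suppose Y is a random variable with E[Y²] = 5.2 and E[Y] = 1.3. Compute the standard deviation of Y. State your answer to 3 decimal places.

V(Y) = 5.2 − (1.3)² = 3.51
σ(Y) = √3.51 ≈ 1.873

1.873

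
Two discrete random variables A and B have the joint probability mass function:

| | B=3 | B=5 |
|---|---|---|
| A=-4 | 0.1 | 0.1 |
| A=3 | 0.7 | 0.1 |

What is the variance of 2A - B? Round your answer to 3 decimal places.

E[A] = 1.6,  E[B] = 3.4,  E[AB] = 4.6
V(A) = 10.4 − (1.6)² = 7.84;  V(B) = 12.2 − (3.4)² = 0.64
Cov(A,B) = 4.6 − (1.6)(3.4) = -0.84
V(2A - B) = (2)²·7.84 + (-1)²·0.64 + 2·(2)·(-1)·-0.84 = 35.36

35.360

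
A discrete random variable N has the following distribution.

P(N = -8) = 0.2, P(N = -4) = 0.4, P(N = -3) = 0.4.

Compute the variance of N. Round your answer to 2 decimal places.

3.44

E[N] = (-8)(0.2) + (-4)(0.4) + (-3)(0.4) = -4.4
E[N²] = (-8)²(0.2) + (-4)²(0.4) + (-3)²(0.4) = 22.8
Var(N) = E[N²] − (E[N])² = 22.8 − (-4.4)² = 3.44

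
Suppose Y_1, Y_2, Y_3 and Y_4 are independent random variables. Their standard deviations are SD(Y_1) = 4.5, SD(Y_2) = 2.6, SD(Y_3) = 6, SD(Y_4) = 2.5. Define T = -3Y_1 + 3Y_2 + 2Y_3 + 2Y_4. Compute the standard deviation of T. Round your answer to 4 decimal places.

Var(Y_1) = 20.25, Var(Y_2) = 6.76, Var(Y_3) = 36, Var(Y_4) = 6.25
By independence, Var(T) = (-3)²Var(Y_1) + (3)²Var(Y_2) + (2)²Var(Y_3) + (2)²Var(Y_4)
= (-3)²·20.25 + (3)²·6.76 + (2)²·36 + (2)²·6.25 = 412.09
SD(T) = √412.09 ≈ 20.3000

20.3000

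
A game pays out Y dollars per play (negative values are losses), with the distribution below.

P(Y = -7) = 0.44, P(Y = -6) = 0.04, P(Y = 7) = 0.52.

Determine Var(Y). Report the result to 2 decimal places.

48.38

E[Y] = (-7)(0.44) + (-6)(0.04) + (7)(0.52) = 0.32
E[Y²] = (-7)²(0.44) + (-6)²(0.04) + (7)²(0.52) = 48.48
Var(Y) = E[Y²] − (E[Y])² = 48.48 − (0.32)² = 48.3776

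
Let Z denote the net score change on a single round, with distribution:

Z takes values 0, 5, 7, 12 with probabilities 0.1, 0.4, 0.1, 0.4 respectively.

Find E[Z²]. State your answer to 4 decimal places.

E[Z²] = (0)²(0.1) + (5)²(0.4) + (7)²(0.1) + (12)²(0.4) = 72.5

72.5000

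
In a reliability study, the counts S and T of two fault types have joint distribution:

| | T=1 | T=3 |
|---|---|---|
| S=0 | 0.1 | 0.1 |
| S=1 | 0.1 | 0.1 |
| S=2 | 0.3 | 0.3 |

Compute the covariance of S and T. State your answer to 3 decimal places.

E[S] = 1.4,  E[T] = 2
E[ST] = 2.8
Cov(S,T) = E[ST] − E[S]E[T] = 2.8 − (1.4)(2) = 0

0.000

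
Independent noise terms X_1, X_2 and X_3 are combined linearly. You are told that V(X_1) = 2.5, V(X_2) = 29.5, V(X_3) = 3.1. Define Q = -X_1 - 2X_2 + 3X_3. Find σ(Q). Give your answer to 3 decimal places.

By independence, V(Q) = (-1)²V(X_1) + (-2)²V(X_2) + (3)²V(X_3)
= (-1)²·2.5 + (-2)²·29.5 + (3)²·3.1 = 148.4
σ(Q) = √148.4 ≈ 12.182

12.182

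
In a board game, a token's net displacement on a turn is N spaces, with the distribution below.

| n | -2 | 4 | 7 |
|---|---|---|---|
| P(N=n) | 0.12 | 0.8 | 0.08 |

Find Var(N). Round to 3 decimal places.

E[N] = (-2)(0.12) + (4)(0.8) + (7)(0.08) = 3.52
E[N²] = (-2)²(0.12) + (4)²(0.8) + (7)²(0.08) = 17.2
Var(N) = E[N²] − (E[N])² = 17.2 − (3.52)² = 4.8096

4.810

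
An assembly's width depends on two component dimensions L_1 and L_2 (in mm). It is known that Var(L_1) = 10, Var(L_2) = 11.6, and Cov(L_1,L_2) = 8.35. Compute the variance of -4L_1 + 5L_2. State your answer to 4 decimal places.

Var(-4L_1 + 5L_2) = (-4)²·Var(L_1) + (5)²·Var(L_2) + 2·(-4)·(5)·Cov(L_1,L_2)
= 16·10 + 25·11.6 + -40·8.35 = 116

116.0000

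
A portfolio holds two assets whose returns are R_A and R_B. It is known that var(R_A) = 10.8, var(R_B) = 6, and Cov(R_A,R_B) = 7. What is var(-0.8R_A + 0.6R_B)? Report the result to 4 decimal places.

2.3520

var(-0.8R_A + 0.6R_B) = (-0.8)²·var(R_A) + (0.6)²·var(R_B) + 2·(-0.8)·(0.6)·Cov(R_A,R_B)
= 0.64·10.8 + 0.36·6 + -0.96·7 = 2.352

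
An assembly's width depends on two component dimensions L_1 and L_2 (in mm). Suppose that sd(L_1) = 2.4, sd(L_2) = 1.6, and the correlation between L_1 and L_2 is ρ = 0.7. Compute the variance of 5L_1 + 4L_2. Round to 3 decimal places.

var(L_1) = (2.4)² = 5.76;  var(L_2) = (1.6)² = 2.56
Cov(L_1,L_2) = ρ·sd(L_1)·sd(L_2) = 0.7·2.4·1.6 = 2.688
var(5L_1 + 4L_2) = (5)²·var(L_1) + (4)²·var(L_2) + 2·(5)·(4)·Cov(L_1,L_2)
= 25·5.76 + 16·2.56 + 40·2.688 = 292.48

292.480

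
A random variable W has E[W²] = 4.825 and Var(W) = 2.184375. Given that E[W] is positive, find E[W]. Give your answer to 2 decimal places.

1.63

(E[W])² = E[W²] − Var(W) = 4.825 − 2.184375 = 2.640625
E[W] = √2.640625 = 1.625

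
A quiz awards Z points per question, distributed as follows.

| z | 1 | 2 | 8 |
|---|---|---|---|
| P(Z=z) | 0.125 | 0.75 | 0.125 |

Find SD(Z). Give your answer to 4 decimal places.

2.0578

E[Z] = (1)(0.125) + (2)(0.75) + (8)(0.125) = 2.625
E[Z²] = (1)²(0.125) + (2)²(0.75) + (8)²(0.125) = 11.125
Var(Z) = E[Z²] − (E[Z])² = 11.125 − (2.625)² = 4.234375
SD(Z) = √4.234375 ≈ 2.0578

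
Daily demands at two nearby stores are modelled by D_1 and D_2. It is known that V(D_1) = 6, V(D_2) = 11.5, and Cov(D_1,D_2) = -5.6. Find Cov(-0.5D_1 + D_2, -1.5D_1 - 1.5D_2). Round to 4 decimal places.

Cov(-0.5D_1 + D_2, -1.5D_1 - 1.5D_2) = (-0.5)(-1.5)V(D_1) + (1)(-1.5)V(D_2) + [(-0.5)(-1.5) + (1)(-1.5)]Cov(D_1,D_2)
= 0.75·6 + -1.5·11.5 + -0.75·-5.6 = -8.55

-8.5500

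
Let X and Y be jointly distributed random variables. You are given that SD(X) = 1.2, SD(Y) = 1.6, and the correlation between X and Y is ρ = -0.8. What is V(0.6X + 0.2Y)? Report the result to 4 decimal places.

V(X) = (1.2)² = 1.44;  V(Y) = (1.6)² = 2.56
Cov(X,Y) = ρ·SD(X)·SD(Y) = -0.8·1.2·1.6 = -1.536
V(0.6X + 0.2Y) = (0.6)²·V(X) + (0.2)²·V(Y) + 2·(0.6)·(0.2)·Cov(X,Y)
= 0.36·1.44 + 0.04·2.56 + 0.24·-1.536 = 0.25216

0.2522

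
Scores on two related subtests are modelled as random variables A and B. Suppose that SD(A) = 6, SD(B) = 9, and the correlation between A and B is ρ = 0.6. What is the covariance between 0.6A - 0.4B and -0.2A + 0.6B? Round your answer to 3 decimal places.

-9.504

V(A) = (6)² = 36;  V(B) = (9)² = 81
Cov(A,B) = ρ·SD(A)·SD(B) = 0.6·6·9 = 32.4
Cov(0.6A - 0.4B, -0.2A + 0.6B) = (0.6)(-0.2)V(A) + (-0.4)(0.6)V(B) + [(0.6)(0.6) + (-0.4)(-0.2)]Cov(A,B)
= -0.12·36 + -0.24·81 + 0.44·32.4 = -9.504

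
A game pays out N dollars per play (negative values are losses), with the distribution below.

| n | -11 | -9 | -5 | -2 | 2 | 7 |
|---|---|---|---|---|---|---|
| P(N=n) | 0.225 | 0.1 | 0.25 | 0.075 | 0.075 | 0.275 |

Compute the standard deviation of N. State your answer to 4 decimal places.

E[N] = (-11)(0.225) + (-9)(0.1) + (-5)(0.25) + (-2)(0.075) + (2)(0.075) + (7)(0.275) = -2.7
E[N²] = (-11)²(0.225) + (-9)²(0.1) + (-5)²(0.25) + (-2)²(0.075) + (2)²(0.075) + (7)²(0.275) = 55.65
V(N) = E[N²] − (E[N])² = 55.65 − (-2.7)² = 48.36
SD(N) = √48.36 ≈ 6.9541

6.9541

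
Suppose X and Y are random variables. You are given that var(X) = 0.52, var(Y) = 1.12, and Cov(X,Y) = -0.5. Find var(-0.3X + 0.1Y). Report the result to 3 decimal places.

var(-0.3X + 0.1Y) = (-0.3)²·var(X) + (0.1)²·var(Y) + 2·(-0.3)·(0.1)·Cov(X,Y)
= 0.09·0.52 + 0.01·1.12 + -0.06·-0.5 = 0.088

0.088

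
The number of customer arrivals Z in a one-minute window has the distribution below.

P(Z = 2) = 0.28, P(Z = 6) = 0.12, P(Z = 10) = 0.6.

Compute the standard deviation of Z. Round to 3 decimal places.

3.527

E[Z] = (2)(0.28) + (6)(0.12) + (10)(0.6) = 7.28
E[Z²] = (2)²(0.28) + (6)²(0.12) + (10)²(0.6) = 65.44
var(Z) = E[Z²] − (E[Z])² = 65.44 − (7.28)² = 12.4416
SD(Z) = √12.4416 ≈ 3.527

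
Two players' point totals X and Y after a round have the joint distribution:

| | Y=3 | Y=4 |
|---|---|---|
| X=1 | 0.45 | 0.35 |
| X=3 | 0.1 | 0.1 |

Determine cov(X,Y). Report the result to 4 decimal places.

0.0200

E[X] = 1.4,  E[Y] = 3.45
E[XY] = 4.85
cov(X,Y) = E[XY] − E[X]E[Y] = 4.85 − (1.4)(3.45) = 0.02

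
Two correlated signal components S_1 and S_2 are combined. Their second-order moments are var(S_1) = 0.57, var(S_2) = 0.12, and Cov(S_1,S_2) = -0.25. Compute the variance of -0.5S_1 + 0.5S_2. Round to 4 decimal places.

var(-0.5S_1 + 0.5S_2) = (-0.5)²·var(S_1) + (0.5)²·var(S_2) + 2·(-0.5)·(0.5)·Cov(S_1,S_2)
= 0.25·0.57 + 0.25·0.12 + -0.5·-0.25 = 0.2975

0.2975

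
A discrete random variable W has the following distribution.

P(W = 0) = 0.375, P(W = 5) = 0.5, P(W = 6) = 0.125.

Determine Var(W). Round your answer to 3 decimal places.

6.438

E[W] = (0)(0.375) + (5)(0.5) + (6)(0.125) = 3.25
E[W²] = (0)²(0.375) + (5)²(0.5) + (6)²(0.125) = 17
Var(W) = E[W²] − (E[W])² = 17 − (3.25)² = 6.4375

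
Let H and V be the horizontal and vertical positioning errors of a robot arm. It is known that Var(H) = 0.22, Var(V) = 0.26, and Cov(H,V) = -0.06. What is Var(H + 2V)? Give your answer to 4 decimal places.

Var(H + 2V) = (1)²·Var(H) + (2)²·Var(V) + 2·(1)·(2)·Cov(H,V)
= 1·0.22 + 4·0.26 + 4·-0.06 = 1.02

1.0200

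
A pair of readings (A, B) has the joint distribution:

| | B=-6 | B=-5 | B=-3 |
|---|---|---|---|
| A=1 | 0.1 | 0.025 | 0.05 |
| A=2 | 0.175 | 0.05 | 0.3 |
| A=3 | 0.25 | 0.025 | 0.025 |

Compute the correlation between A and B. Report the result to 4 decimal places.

-0.2395

E[A] = 2.125,  E[B] = -4.775
E[AB] = -10.375
cov(A,B) = E[AB] − E[A]E[B] = -10.375 − (2.125)(-4.775) = -0.228125
var(A) = 0.459375,  var(B) = 1.974375
ρ = -0.228125 / √(0.459375·1.974375) ≈ -0.2395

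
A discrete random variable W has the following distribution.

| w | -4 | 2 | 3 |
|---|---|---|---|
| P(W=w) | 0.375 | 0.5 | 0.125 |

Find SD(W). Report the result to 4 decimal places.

3.0182

E[W] = (-4)(0.375) + (2)(0.5) + (3)(0.125) = -0.125
E[W²] = (-4)²(0.375) + (2)²(0.5) + (3)²(0.125) = 9.125
Var(W) = E[W²] − (E[W])² = 9.125 − (-0.125)² = 9.109375
SD(W) = √9.109375 ≈ 3.0182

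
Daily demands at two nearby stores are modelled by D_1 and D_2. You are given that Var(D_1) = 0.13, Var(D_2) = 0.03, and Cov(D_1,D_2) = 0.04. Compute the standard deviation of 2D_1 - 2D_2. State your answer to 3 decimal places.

0.566

Var(2D_1 - 2D_2) = (2)²·Var(D_1) + (-2)²·Var(D_2) + 2·(2)·(-2)·Cov(D_1,D_2)
= 4·0.13 + 4·0.03 + -8·0.04 = 0.32
SD(2D_1 - 2D_2) = √0.32 ≈ 0.566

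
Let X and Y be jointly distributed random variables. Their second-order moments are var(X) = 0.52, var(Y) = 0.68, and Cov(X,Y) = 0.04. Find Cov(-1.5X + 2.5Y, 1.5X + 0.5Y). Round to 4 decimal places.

Cov(-1.5X + 2.5Y, 1.5X + 0.5Y) = (-1.5)(1.5)var(X) + (2.5)(0.5)var(Y) + [(-1.5)(0.5) + (2.5)(1.5)]Cov(X,Y)
= -2.25·0.52 + 1.25·0.68 + 3·0.04 = -0.2

-0.2000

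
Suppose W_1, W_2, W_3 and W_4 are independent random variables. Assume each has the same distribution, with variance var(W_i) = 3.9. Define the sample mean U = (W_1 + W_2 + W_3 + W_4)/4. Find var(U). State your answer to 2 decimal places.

0.98

By independence, var(U) = (0.25)²var(W_1) + (0.25)²var(W_2) + (0.25)²var(W_3) + (0.25)²var(W_4)
= (0.25)²·3.9 + (0.25)²·3.9 + (0.25)²·3.9 + (0.25)²·3.9 = 0.975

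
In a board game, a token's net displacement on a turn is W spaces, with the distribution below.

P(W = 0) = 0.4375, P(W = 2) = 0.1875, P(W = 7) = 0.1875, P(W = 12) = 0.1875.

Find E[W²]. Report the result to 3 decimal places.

36.938

E[W²] = (0)²(0.4375) + (2)²(0.1875) + (7)²(0.1875) + (12)²(0.1875) = 36.9375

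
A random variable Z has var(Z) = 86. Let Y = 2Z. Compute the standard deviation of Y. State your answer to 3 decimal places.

var(2Z) = (2)²·86 = 344
sd(Y) = √344 ≈ 18.547

18.547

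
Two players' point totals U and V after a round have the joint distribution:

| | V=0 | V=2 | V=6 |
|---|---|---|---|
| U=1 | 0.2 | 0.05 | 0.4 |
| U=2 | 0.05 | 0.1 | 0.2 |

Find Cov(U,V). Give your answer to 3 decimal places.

0.035

E[U] = 1.35,  E[V] = 3.9
E[UV] = 5.3
Cov(U,V) = E[UV] − E[U]E[V] = 5.3 − (1.35)(3.9) = 0.035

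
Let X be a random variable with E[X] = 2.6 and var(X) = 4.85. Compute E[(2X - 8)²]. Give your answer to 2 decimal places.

27.24

E[2X - 8] = 2·2.6 − 8 = -2.8
var(2X - 8) = (2)²·4.85 = 19.4
E[(2X - 8)²] = var((2X - 8)) + (E[(2X - 8)])² = 19.4 + (-2.8)² = 27.24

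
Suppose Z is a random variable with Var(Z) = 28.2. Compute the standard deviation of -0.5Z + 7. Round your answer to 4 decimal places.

Var(-0.5Z + 7) = (-0.5)²·28.2 = 7.05
SD(-0.5Z + 7) = √7.05 ≈ 2.6552

2.6552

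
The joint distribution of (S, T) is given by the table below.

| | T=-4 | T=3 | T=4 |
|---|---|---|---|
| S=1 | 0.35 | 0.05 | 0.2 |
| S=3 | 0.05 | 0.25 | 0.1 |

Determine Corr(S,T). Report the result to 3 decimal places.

E[S] = 1.8,  E[T] = 0.5
E[ST] = 2.4
Cov(S,T) = E[ST] − E[S]E[T] = 2.4 − (1.8)(0.5) = 1.5
V(S) = 0.96,  V(T) = 13.65
ρ = 1.5 / √(0.96·13.65) ≈ 0.414

0.414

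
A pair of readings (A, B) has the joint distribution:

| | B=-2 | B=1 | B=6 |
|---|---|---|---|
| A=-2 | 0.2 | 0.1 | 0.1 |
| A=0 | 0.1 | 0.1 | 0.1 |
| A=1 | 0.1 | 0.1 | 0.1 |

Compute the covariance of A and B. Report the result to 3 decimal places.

0.550

E[A] = -0.5,  E[B] = 1.3
E[AB] = -0.1
Cov(A,B) = E[AB] − E[A]E[B] = -0.1 − (-0.5)(1.3) = 0.55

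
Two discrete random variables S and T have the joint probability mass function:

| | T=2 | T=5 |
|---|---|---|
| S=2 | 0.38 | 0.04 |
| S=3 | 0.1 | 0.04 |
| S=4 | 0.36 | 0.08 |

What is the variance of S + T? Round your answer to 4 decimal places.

2.2900

E[S] = 3.02,  E[T] = 2.48,  E[ST] = 7.6
Var(S) = 9.98 − (3.02)² = 0.8596;  Var(T) = 7.36 − (2.48)² = 1.2096
Cov(S,T) = 7.6 − (3.02)(2.48) = 0.1104
Var(S + T) = (1)²·0.8596 + (1)²·1.2096 + 2·(1)·(1)·0.1104 = 2.29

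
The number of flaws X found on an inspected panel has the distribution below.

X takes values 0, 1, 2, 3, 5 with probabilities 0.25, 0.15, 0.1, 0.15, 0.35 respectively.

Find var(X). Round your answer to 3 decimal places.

E[X] = (0)(0.25) + (1)(0.15) + (2)(0.1) + (3)(0.15) + (5)(0.35) = 2.55
E[X²] = (0)²(0.25) + (1)²(0.15) + (2)²(0.1) + (3)²(0.15) + (5)²(0.35) = 10.65
var(X) = E[X²] − (E[X])² = 10.65 − (2.55)² = 4.1475

4.148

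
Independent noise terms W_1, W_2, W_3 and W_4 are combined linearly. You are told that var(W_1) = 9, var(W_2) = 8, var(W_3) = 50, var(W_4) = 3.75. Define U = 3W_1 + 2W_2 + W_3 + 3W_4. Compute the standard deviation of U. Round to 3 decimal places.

14.027

By independence, var(U) = (3)²var(W_1) + (2)²var(W_2) + (1)²var(W_3) + (3)²var(W_4)
= (3)²·9 + (2)²·8 + (1)²·50 + (3)²·3.75 = 196.75
SD(U) = √196.75 ≈ 14.027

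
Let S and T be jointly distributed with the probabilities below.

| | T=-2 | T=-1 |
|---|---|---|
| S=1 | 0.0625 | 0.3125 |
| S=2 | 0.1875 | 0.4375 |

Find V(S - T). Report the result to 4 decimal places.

0.4844

E[S] = 1.625,  E[T] = -1.25,  E[ST] = -2.0625
V(S) = 2.875 − (1.625)² = 0.234375;  V(T) = 1.75 − (-1.25)² = 0.1875
Cov(S,T) = -2.0625 − (1.625)(-1.25) = -0.03125
V(S - T) = (1)²·0.234375 + (-1)²·0.1875 + 2·(1)·(-1)·-0.03125 = 0.484375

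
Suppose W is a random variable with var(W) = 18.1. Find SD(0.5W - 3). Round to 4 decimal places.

2.1272

var(0.5W - 3) = (0.5)²·18.1 = 4.525
SD(0.5W - 3) = √4.525 ≈ 2.1272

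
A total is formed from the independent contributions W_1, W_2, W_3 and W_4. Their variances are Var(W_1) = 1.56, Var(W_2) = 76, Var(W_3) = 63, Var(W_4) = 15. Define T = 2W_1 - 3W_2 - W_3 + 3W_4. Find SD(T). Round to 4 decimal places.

By independence, Var(T) = (2)²Var(W_1) + (-3)²Var(W_2) + (-1)²Var(W_3) + (3)²Var(W_4)
= (2)²·1.56 + (-3)²·76 + (-1)²·63 + (3)²·15 = 888.24
SD(T) = √888.24 ≈ 29.8034

29.8034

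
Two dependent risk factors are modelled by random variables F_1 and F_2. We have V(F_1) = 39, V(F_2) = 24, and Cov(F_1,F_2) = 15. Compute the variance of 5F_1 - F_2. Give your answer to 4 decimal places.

849.0000

V(5F_1 - F_2) = (5)²·V(F_1) + (-1)²·V(F_2) + 2·(5)·(-1)·Cov(F_1,F_2)
= 25·39 + 1·24 + -10·15 = 849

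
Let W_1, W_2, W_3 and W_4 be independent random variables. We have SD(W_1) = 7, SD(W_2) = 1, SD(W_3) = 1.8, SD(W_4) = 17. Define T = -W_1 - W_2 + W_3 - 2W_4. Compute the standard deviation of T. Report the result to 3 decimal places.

var(W_1) = 49, var(W_2) = 1, var(W_3) = 3.24, var(W_4) = 289
By independence, var(T) = (-1)²var(W_1) + (-1)²var(W_2) + (1)²var(W_3) + (-2)²var(W_4)
= (-1)²·49 + (-1)²·1 + (1)²·3.24 + (-2)²·289 = 1209.24
SD(T) = √1209.24 ≈ 34.774

34.774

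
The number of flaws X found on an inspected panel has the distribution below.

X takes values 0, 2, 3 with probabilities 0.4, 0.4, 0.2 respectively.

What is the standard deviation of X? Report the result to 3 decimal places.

E[X] = (0)(0.4) + (2)(0.4) + (3)(0.2) = 1.4
E[X²] = (0)²(0.4) + (2)²(0.4) + (3)²(0.2) = 3.4
V(X) = E[X²] − (E[X])² = 3.4 − (1.4)² = 1.44
SD(X) = √1.44 ≈ 1.200

1.200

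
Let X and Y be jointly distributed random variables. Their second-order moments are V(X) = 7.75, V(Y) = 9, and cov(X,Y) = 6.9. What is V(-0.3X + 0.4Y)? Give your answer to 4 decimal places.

0.4815

V(-0.3X + 0.4Y) = (-0.3)²·V(X) + (0.4)²·V(Y) + 2·(-0.3)·(0.4)·cov(X,Y)
= 0.09·7.75 + 0.16·9 + -0.24·6.9 = 0.4815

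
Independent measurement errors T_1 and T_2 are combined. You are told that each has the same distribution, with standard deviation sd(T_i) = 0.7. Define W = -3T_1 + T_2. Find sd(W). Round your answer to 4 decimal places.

2.2136

Var(T_i) = (0.7)² = 0.49
By independence, Var(W) = (-3)²Var(T_1) + (1)²Var(T_2)
= (-3)²·0.49 + (1)²·0.49 = 4.9
sd(W) = √4.9 ≈ 2.2136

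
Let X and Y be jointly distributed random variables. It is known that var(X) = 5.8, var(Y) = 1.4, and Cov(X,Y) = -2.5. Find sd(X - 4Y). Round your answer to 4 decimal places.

var(X - 4Y) = (1)²·var(X) + (-4)²·var(Y) + 2·(1)·(-4)·Cov(X,Y)
= 1·5.8 + 16·1.4 + -8·-2.5 = 48.2
sd(X - 4Y) = √48.2 ≈ 6.9426

6.9426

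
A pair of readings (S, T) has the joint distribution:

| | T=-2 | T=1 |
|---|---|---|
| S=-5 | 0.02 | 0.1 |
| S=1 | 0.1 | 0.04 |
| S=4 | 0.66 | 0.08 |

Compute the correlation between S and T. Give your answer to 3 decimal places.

E[S] = 2.5,  E[T] = -1.34
E[ST] = -5.42
Cov(S,T) = E[ST] − E[S]E[T] = -5.42 − (2.5)(-1.34) = -2.07
var(S) = 8.73,  var(T) = 1.5444
ρ = -2.07 / √(8.73·1.5444) ≈ -0.564

-0.564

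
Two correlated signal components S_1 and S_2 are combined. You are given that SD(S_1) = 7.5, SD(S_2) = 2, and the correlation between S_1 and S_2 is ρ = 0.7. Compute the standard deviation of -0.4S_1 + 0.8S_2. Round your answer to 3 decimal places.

2.200

Var(S_1) = (7.5)² = 56.25;  Var(S_2) = (2)² = 4
cov(S_1,S_2) = ρ·SD(S_1)·SD(S_2) = 0.7·7.5·2 = 10.5
Var(-0.4S_1 + 0.8S_2) = (-0.4)²·Var(S_1) + (0.8)²·Var(S_2) + 2·(-0.4)·(0.8)·cov(S_1,S_2)
= 0.16·56.25 + 0.64·4 + -0.64·10.5 = 4.84
SD(-0.4S_1 + 0.8S_2) = √4.84 ≈ 2.200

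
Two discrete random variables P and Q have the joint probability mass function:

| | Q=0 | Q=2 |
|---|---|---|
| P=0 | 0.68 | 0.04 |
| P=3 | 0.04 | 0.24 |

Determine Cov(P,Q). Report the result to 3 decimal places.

0.970

E[P] = 0.84,  E[Q] = 0.56
E[PQ] = 1.44
Cov(P,Q) = E[PQ] − E[P]E[Q] = 1.44 − (0.84)(0.56) = 0.9696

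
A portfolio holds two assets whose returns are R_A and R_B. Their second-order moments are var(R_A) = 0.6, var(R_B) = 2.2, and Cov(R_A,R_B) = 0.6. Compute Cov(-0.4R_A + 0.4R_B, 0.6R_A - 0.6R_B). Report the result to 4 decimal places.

-0.3840

Cov(-0.4R_A + 0.4R_B, 0.6R_A - 0.6R_B) = (-0.4)(0.6)var(R_A) + (0.4)(-0.6)var(R_B) + [(-0.4)(-0.6) + (0.4)(0.6)]Cov(R_A,R_B)
= -0.24·0.6 + -0.24·2.2 + 0.48·0.6 = -0.384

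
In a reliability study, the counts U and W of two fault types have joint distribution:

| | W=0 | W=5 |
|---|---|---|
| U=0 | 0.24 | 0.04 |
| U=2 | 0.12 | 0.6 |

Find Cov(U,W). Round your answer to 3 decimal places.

E[U] = 1.44,  E[W] = 3.2
E[UW] = 6
Cov(U,W) = E[UW] − E[U]E[W] = 6 − (1.44)(3.2) = 1.392

1.392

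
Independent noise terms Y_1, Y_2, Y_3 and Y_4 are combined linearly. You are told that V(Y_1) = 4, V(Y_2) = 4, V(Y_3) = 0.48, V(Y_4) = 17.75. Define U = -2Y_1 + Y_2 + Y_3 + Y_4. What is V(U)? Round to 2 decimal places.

38.23

By independence, V(U) = (-2)²V(Y_1) + (1)²V(Y_2) + (1)²V(Y_3) + (1)²V(Y_4)
= (-2)²·4 + (1)²·4 + (1)²·0.48 + (1)²·17.75 = 38.23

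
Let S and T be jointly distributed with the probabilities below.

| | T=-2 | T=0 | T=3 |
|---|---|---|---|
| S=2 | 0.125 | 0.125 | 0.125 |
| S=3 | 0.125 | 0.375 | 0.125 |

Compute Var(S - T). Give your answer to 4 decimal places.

3.4844

E[S] = 2.625,  E[T] = 0.25,  E[ST] = 0.625
Var(S) = 7.125 − (2.625)² = 0.234375;  Var(T) = 3.25 − (0.25)² = 3.1875
cov(S,T) = 0.625 − (2.625)(0.25) = -0.03125
Var(S - T) = (1)²·0.234375 + (-1)²·3.1875 + 2·(1)·(-1)·-0.03125 = 3.484375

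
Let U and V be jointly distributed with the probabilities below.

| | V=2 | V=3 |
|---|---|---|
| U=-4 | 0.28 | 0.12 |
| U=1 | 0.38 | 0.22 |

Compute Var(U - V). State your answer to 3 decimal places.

E[U] = -1,  E[V] = 2.34,  E[UV] = -2.26
Var(U) = 7 − (-1)² = 6;  Var(V) = 5.7 − (2.34)² = 0.2244
Cov(U,V) = -2.26 − (-1)(2.34) = 0.08
Var(U - V) = (1)²·6 + (-1)²·0.2244 + 2·(1)·(-1)·0.08 = 6.0644

6.064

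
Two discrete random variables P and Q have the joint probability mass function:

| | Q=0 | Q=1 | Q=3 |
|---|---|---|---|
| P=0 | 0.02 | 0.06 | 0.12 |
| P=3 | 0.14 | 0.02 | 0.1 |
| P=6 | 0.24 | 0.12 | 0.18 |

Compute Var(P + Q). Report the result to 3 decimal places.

6.044

E[P] = 4.02,  E[Q] = 1.4,  E[PQ] = 4.92
Var(P) = 21.78 − (4.02)² = 5.6196;  Var(Q) = 3.8 − (1.4)² = 1.84
Cov(P,Q) = 4.92 − (4.02)(1.4) = -0.708
Var(P + Q) = (1)²·5.6196 + (1)²·1.84 + 2·(1)·(1)·-0.708 = 6.0436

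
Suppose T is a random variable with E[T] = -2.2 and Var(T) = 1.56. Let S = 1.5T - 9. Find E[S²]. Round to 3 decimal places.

154.800

E[1.5T - 9] = 1.5·-2.2 − 9 = -12.3
Var(1.5T - 9) = (1.5)²·1.56 = 3.51
E[S²] = Var(S) + (E[S])² = 3.51 + (-12.3)² = 154.8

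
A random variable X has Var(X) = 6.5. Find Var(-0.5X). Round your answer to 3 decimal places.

1.625

Var(-0.5X) = (-0.5)²·Var(X) = 0.25·6.5 = 1.625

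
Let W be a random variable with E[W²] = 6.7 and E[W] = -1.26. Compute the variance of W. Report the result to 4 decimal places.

var(W) = 6.7 − (-1.26)² = 5.1124

5.1124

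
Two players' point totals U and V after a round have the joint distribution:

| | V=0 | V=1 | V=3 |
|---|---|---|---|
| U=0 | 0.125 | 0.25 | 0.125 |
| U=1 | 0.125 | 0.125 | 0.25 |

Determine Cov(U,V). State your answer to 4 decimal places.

0.1250

E[U] = 0.5,  E[V] = 1.5
E[UV] = 0.875
Cov(U,V) = E[UV] − E[U]E[V] = 0.875 − (0.5)(1.5) = 0.125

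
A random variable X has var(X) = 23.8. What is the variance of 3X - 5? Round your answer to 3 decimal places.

214.200

var(3X - 5) = (3)²·var(X) = 9·23.8 = 214.2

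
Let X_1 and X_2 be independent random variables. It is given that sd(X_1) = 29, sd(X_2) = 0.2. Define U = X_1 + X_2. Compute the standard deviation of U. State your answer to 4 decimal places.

29.0007

V(X_1) = 841, V(X_2) = 0.04
By independence, V(U) = (1)²V(X_1) + (1)²V(X_2)
= (1)²·841 + (1)²·0.04 = 841.04
sd(U) = √841.04 ≈ 29.0007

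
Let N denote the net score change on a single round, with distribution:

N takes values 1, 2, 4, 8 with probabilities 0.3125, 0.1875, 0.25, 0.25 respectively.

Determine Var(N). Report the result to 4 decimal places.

7.4648

E[N] = (1)(0.3125) + (2)(0.1875) + (4)(0.25) + (8)(0.25) = 3.6875
E[N²] = (1)²(0.3125) + (2)²(0.1875) + (4)²(0.25) + (8)²(0.25) = 21.0625
Var(N) = E[N²] − (E[N])² = 21.0625 − (3.6875)² = 7.46484375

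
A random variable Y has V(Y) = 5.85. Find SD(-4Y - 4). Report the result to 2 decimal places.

9.67

V(-4Y - 4) = (-4)²·5.85 = 93.6
SD(-4Y - 4) = √93.6 ≈ 9.67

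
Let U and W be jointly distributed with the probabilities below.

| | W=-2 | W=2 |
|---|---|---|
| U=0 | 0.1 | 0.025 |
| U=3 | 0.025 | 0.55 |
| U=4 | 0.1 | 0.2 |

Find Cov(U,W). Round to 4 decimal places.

E[U] = 2.925,  E[W] = 1.1
E[UW] = 3.95
Cov(U,W) = E[UW] − E[U]E[W] = 3.95 − (2.925)(1.1) = 0.7325

0.7325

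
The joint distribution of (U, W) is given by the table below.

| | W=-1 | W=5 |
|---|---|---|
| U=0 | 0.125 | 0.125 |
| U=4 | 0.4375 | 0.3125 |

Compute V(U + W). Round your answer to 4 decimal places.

11.1094

E[U] = 3,  E[W] = 1.625,  E[UW] = 4.5
V(U) = 12 − (3)² = 3;  V(W) = 11.5 − (1.625)² = 8.859375
Cov(U,W) = 4.5 − (3)(1.625) = -0.375
V(U + W) = (1)²·3 + (1)²·8.859375 + 2·(1)·(1)·-0.375 = 11.109375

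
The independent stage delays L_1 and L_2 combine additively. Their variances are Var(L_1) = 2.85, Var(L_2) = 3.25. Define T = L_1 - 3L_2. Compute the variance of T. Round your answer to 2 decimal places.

32.10

By independence, Var(T) = (1)²Var(L_1) + (-3)²Var(L_2)
= (1)²·2.85 + (-3)²·3.25 = 32.1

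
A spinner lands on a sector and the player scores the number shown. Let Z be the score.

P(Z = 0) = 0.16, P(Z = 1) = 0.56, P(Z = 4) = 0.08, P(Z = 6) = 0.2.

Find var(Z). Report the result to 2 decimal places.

E[Z] = (0)(0.16) + (1)(0.56) + (4)(0.08) + (6)(0.2) = 2.08
E[Z²] = (0)²(0.16) + (1)²(0.56) + (4)²(0.08) + (6)²(0.2) = 9.04
var(Z) = E[Z²] − (E[Z])² = 9.04 − (2.08)² = 4.7136

4.71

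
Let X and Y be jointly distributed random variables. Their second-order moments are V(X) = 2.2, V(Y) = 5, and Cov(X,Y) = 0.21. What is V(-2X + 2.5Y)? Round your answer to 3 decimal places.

V(-2X + 2.5Y) = (-2)²·V(X) + (2.5)²·V(Y) + 2·(-2)·(2.5)·Cov(X,Y)
= 4·2.2 + 6.25·5 + -10·0.21 = 37.95

37.950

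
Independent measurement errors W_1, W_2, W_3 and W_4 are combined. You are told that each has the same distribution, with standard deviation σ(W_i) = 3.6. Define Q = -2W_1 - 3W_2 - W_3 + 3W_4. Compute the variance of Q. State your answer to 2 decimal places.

var(W_i) = (3.6)² = 12.96
By independence, var(Q) = (-2)²var(W_1) + (-3)²var(W_2) + (-1)²var(W_3) + (3)²var(W_4)
= (-2)²·12.96 + (-3)²·12.96 + (-1)²·12.96 + (3)²·12.96 = 298.08

298.08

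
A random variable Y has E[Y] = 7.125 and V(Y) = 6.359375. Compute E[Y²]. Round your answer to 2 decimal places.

57.13

E[Y²] = V(Y) + (E[Y])² = 6.359375 + (7.125)² = 57.125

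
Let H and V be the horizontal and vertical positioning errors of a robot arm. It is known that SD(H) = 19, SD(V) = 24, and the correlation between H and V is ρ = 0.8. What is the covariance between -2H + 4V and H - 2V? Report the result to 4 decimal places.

-2411.6000

var(H) = (19)² = 361;  var(V) = (24)² = 576
Cov(H,V) = ρ·SD(H)·SD(V) = 0.8·19·24 = 364.8
Cov(-2H + 4V, H - 2V) = (-2)(1)var(H) + (4)(-2)var(V) + [(-2)(-2) + (4)(1)]Cov(H,V)
= -2·361 + -8·576 + 8·364.8 = -2411.6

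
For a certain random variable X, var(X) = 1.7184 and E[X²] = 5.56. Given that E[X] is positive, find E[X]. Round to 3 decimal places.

(E[X])² = E[X²] − var(X) = 5.56 − 1.7184 = 3.8416
E[X] = √3.8416 = 1.96

1.960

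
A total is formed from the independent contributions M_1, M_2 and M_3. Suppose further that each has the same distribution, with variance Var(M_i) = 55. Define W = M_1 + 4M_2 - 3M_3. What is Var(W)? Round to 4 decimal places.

By independence, Var(W) = (1)²Var(M_1) + (4)²Var(M_2) + (-3)²Var(M_3)
= (1)²·55 + (4)²·55 + (-3)²·55 = 1430

1430.0000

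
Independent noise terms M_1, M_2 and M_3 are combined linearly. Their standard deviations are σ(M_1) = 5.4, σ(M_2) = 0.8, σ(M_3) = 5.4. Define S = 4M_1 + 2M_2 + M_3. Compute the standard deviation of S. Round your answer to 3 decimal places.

22.322

Var(M_1) = 29.16, Var(M_2) = 0.64, Var(M_3) = 29.16
By independence, Var(S) = (4)²Var(M_1) + (2)²Var(M_2) + (1)²Var(M_3)
= (4)²·29.16 + (2)²·0.64 + (1)²·29.16 = 498.28
σ(S) = √498.28 ≈ 22.322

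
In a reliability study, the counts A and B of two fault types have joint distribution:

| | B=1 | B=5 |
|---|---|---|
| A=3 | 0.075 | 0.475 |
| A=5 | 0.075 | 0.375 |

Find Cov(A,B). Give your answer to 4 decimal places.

-0.0600

E[A] = 3.9,  E[B] = 4.4
E[AB] = 17.1
Cov(A,B) = E[AB] − E[A]E[B] = 17.1 − (3.9)(4.4) = -0.06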